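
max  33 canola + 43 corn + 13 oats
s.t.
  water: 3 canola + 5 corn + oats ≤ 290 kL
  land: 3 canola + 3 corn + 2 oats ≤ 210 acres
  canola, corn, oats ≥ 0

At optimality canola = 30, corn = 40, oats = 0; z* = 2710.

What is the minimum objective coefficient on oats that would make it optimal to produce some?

17

At the optimum: water uses 290 of 290 (binding); land uses 210 of 210 (binding).
The binding rows give the dual system: 3·y_water + 3·y_land = 33 and 5·y_water + 3·y_land = 43.
Solving: y_water = 5, y_land = 6.
oats enters the basis when its profit ≥ yᵀa₃ = 5·1 + 6·2 = 17.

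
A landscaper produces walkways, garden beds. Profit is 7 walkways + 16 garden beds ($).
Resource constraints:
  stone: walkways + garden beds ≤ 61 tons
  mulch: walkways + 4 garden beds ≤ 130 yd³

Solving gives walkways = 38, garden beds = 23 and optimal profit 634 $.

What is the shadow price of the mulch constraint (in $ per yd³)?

3

At the optimum: stone uses 61 of 61 (binding); mulch uses 130 of 130 (binding).
Dual feasibility on the basic columns requires 1·y_stone + 1·y_mulch = 7, 1·y_stone + 4·y_mulch = 16.
This yields shadow prices y_stone = 4, y_mulch = 3.
Shadow price of mulch = 3.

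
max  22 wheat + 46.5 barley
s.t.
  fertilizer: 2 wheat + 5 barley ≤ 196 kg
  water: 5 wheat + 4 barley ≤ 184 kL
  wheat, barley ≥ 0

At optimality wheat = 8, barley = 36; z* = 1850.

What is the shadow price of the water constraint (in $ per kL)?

Both fertilizer and water are binding at x*.
The binding rows give the dual system: 2·y_fertilizer + 5·y_water = 22 and 5·y_fertilizer + 4·y_water = 46.5.
This yields shadow prices y_fertilizer = 8.5, y_water = 1.
Shadow price of water = 1.

1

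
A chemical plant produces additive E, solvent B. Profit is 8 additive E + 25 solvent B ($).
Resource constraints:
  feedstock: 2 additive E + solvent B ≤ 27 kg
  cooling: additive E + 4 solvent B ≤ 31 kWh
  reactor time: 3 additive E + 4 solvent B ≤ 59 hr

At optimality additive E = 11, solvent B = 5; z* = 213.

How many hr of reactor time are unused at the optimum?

reactor time used = 3·11 + 4·5 = 53; slack = 59 − 53 = 6.

6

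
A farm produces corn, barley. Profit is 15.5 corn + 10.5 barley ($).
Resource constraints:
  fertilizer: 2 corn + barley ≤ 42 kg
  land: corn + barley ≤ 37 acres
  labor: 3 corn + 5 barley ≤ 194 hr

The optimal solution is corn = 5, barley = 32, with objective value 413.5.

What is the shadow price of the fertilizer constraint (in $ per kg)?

5

Binding: fertilizer and land. Non-binding: labor (19 unused).
Since labor is not tight, its dual is 0.
Dual feasibility on the basic columns requires 2·y_fertilizer + 1·y_land = 15.5, 1·y_fertilizer + 1·y_land = 10.5.
This yields shadow prices y_fertilizer = 5, y_land = 5.5.
Shadow price of fertilizer = 5.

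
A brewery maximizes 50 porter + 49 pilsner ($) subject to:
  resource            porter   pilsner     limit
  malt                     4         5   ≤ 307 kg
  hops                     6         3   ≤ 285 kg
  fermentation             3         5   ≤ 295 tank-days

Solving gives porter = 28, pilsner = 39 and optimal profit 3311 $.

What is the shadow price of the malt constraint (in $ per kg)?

Check each constraint at x*: malt 307/307 (tight); hops 285/285 (tight); fermentation 279/295 (slack 16).
Since fermentation is not tight, its dual is 0.
Dual feasibility on the basic columns requires 4·y_malt + 6·y_hops = 50, 5·y_malt + 3·y_hops = 49.
This yields shadow prices y_malt = 8, y_hops = 3.
Shadow price of malt = 8.

8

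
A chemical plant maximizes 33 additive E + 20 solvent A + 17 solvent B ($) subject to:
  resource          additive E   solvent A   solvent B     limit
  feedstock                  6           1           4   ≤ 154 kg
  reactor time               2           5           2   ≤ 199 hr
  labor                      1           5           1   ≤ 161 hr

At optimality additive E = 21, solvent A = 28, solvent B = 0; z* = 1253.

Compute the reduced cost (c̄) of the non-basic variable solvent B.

-6

At the optimum: feedstock uses 154 of 154 (binding); reactor time uses 182 of 199 (slack = 17); labor uses 161 of 161 (binding).
Slack constraints have shadow price 0 (complementary slackness).
From A_Bᵀ y = c: 6·y_feedstock + 1·y_labor = 33; 1·y_feedstock + 5·y_labor = 20.
This yields shadow prices y_feedstock = 5, y_labor = 3.
Reduced cost of solvent B: c₃ − yᵀa₃ = 17 − (5·4 + 3·1) = 17 − 23 = -6.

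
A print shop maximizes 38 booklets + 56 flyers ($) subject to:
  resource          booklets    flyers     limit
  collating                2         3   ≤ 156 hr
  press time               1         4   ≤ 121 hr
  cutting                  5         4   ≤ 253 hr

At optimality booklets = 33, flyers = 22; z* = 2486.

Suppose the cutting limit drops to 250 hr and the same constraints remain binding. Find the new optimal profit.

At the optimum: collating uses 132 of 156 (slack = 24); press time uses 121 of 121 (binding); cutting uses 253 of 253 (binding).
By complementary slackness, y = 0 for the non-binding constraint.
Dual feasibility on the basic columns requires 1·y_press time + 5·y_cutting = 38, 4·y_press time + 4·y_cutting = 56.
This yields shadow prices y_press time = 8, y_cutting = 6.
Δz = y_cutting·Δb = 6 × (-3) = -18, so new z* = 2486 − 18 = 2468.

2468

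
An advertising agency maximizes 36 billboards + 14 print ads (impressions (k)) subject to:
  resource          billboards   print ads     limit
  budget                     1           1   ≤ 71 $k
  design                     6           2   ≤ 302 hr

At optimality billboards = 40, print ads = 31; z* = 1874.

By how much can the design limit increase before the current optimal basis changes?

Binding constraints: budget, design. The basis is B = [[1,1],[6,2]] with det -4.
Per unit increase in design, x* moves by d = (0.25, -0.25).
The basis stays optimal until print ads reaches 0; allowable increase = 124 hr.

124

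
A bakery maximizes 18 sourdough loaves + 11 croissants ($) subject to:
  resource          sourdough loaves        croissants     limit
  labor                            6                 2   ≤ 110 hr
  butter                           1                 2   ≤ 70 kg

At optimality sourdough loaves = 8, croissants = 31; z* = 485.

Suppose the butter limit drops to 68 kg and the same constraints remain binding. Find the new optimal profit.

479

At the optimum: labor uses 110 of 110 (binding); butter uses 70 of 70 (binding).
From A_Bᵀ y = c: 6·y_labor + 1·y_butter = 18; 2·y_labor + 2·y_butter = 11.
This yields shadow prices y_labor = 2.5, y_butter = 3.
Δz = y_butter·Δb = 3 × (-2) = -6, so new z* = 485 − 6 = 479.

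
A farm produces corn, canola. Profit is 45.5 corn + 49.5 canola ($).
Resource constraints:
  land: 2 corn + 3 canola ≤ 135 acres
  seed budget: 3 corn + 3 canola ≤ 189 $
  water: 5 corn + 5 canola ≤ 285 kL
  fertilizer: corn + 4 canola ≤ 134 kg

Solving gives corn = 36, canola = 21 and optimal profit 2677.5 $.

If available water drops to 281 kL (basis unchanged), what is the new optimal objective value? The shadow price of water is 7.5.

2647.5

Δb = -4, so new z* = 2677.5 + (7.5)·(-4) = 2677.5 − 30 = 2647.5.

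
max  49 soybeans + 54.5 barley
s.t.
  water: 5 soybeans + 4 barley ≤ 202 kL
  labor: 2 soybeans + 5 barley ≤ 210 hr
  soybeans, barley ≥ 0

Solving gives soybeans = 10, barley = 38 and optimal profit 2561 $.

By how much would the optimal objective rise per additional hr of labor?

4.5

Check each constraint at x*: water 202/202 (tight); labor 210/210 (tight).
From A_Bᵀ y = c: 5·y_water + 2·y_labor = 49; 4·y_water + 5·y_labor = 54.5.
Solving: y_water = 8, y_labor = 4.5.
Shadow price of labor = 4.5.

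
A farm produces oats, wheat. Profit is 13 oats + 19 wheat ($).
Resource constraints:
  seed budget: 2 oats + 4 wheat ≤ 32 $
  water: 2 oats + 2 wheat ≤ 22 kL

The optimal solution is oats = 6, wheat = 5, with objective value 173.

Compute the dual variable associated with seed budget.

3

Check each constraint at x*: seed budget 32/32 (tight); water 22/22 (tight).
From A_Bᵀ y = c: 2·y_seed budget + 2·y_water = 13; 4·y_seed budget + 2·y_water = 19.
This yields shadow prices y_seed budget = 3, y_water = 3.5.
Shadow price of seed budget = 3.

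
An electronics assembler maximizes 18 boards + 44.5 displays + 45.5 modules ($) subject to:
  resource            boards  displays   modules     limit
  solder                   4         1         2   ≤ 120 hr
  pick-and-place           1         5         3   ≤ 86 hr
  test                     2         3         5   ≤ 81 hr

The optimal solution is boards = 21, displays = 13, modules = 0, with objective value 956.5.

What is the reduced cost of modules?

-2

Check each constraint at x*: solder 97/120 (slack 23); pick-and-place 86/86 (tight); test 81/81 (tight).
Slack constraints have shadow price 0 (complementary slackness).
From A_Bᵀ y = c: 1·y_pick-and-place + 2·y_test = 18; 5·y_pick-and-place + 3·y_test = 44.5.
This yields shadow prices y_pick-and-place = 5, y_test = 6.5.
Reduced cost of modules: c₃ − yᵀa₃ = 45.5 − (5·3 + 6.5·5) = 45.5 − 47.5 = -2.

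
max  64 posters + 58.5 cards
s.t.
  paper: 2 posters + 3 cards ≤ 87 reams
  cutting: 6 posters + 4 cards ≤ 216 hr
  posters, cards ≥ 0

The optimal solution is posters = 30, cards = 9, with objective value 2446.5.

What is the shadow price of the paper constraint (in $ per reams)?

Check each constraint at x*: paper 87/87 (tight); cutting 216/216 (tight).
The binding rows give the dual system: 2·y_paper + 6·y_cutting = 64 and 3·y_paper + 4·y_cutting = 58.5.
→ y_paper = 9.5 and y_cutting = 7.5.
Shadow price of paper = 9.5.

9.5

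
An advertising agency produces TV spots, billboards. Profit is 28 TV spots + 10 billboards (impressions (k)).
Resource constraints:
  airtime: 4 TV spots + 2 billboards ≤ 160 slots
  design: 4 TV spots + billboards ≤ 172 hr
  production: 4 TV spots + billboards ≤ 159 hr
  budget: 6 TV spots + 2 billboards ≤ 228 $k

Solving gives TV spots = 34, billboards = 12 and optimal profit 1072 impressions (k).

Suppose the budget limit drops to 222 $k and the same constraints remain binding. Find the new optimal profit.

1048

Check each constraint at x*: airtime 160/160 (tight); design 148/172 (slack 24); production 148/159 (slack 11); budget 228/228 (tight).
Since design, production are not tight, their duals are 0.
The binding rows give the dual system: 4·y_airtime + 6·y_budget = 28 and 2·y_airtime + 2·y_budget = 10.
Solving: y_airtime = 1, y_budget = 4.
Δz = y_budget·Δb = 4 × (-6) = -24, so new z* = 1072 − 24 = 1048.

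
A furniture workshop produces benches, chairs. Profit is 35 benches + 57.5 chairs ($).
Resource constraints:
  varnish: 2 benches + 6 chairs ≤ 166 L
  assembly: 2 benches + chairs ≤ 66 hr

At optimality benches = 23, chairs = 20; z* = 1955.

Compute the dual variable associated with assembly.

9.5

Check each constraint at x*: varnish 166/166 (tight); assembly 66/66 (tight).
From A_Bᵀ y = c: 2·y_varnish + 2·y_assembly = 35; 6·y_varnish + 1·y_assembly = 57.5.
→ y_varnish = 8 and y_assembly = 9.5.
Shadow price of assembly = 9.5.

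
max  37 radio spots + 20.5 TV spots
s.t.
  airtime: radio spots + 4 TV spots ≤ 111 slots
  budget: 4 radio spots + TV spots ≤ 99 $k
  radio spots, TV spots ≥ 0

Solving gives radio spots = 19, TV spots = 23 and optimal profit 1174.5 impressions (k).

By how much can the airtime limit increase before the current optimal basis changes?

Binding constraints: airtime, budget. The basis is B = [[1,4],[4,1]] with det -15.
Per unit increase in airtime, x* moves by d = (-0.0667, 0.2667).
The basis stays optimal until radio spots reaches 0; allowable increase = 285 slots.

285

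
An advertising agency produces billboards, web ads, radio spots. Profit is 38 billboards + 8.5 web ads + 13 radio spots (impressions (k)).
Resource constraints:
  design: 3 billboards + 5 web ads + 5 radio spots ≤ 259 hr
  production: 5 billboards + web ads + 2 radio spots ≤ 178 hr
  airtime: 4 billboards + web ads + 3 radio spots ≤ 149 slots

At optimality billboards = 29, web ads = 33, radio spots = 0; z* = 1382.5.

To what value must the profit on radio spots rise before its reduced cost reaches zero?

Check each constraint at x*: design 252/259 (slack 7); production 178/178 (tight); airtime 149/149 (tight).
Since design is not tight, its dual is 0.
Dual feasibility on the basic columns requires 5·y_production + 4·y_airtime = 38, 1·y_production + 1·y_airtime = 8.5.
Solving: y_production = 4, y_airtime = 4.5.
radio spots enters the basis when its profit ≥ yᵀa₃ = 4·2 + 4.5·3 = 21.5.

21.5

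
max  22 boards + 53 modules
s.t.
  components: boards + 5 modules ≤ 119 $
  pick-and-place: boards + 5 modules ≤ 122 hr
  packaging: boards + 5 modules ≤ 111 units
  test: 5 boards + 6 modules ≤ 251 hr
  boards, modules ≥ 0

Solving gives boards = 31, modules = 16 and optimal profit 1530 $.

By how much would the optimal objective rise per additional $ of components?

Binding: packaging and test. Non-binding: components (8 unused), pick-and-place (11 unused).
By complementary slackness, y = 0 for the non-binding constraints.
From A_Bᵀ y = c: 1·y_packaging + 5·y_test = 22; 5·y_packaging + 6·y_test = 53.
This yields shadow prices y_packaging = 7, y_test = 3.
Shadow price of components = 0.

0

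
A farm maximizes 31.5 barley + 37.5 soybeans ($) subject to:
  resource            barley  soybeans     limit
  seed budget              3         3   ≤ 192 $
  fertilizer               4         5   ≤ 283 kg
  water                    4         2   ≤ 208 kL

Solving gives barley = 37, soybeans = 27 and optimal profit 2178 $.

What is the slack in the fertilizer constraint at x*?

fertilizer used = 4·37 + 5·27 = 283; slack = 283 − 283 = 0.

0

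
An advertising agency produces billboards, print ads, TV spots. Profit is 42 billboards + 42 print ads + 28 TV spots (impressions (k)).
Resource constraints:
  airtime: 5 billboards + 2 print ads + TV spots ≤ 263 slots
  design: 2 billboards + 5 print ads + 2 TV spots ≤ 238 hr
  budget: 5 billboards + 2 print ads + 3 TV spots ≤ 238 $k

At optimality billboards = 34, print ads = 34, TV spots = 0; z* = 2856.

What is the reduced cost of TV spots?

Check each constraint at x*: airtime 238/263 (slack 25); design 238/238 (tight); budget 238/238 (tight).
Slack constraints have shadow price 0 (complementary slackness).
Dual feasibility on the basic columns requires 2·y_design + 5·y_budget = 42, 5·y_design + 2·y_budget = 42.
This yields shadow prices y_design = 6, y_budget = 6.
Reduced cost of TV spots: c₃ − yᵀa₃ = 28 − (6·2 + 6·3) = 28 − 30 = -2.

-2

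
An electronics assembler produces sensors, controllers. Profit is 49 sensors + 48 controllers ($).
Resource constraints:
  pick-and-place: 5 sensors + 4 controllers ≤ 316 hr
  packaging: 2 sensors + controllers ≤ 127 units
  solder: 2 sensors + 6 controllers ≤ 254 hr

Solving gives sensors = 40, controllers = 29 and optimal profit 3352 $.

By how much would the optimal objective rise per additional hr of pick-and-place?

9

At the optimum: pick-and-place uses 316 of 316 (binding); packaging uses 109 of 127 (slack = 18); solder uses 254 of 254 (binding).
Since packaging is not tight, its dual is 0.
The binding rows give the dual system: 5·y_pick-and-place + 2·y_solder = 49 and 4·y_pick-and-place + 6·y_solder = 48.
→ y_pick-and-place = 9 and y_solder = 2.
Shadow price of pick-and-place = 9.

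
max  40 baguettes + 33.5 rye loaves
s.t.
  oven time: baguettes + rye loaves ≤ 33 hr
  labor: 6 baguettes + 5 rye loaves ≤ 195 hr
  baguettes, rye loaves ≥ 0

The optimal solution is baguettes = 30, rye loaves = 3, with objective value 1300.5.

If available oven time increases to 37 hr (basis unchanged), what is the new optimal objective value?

Both oven time and labor are binding at x*.
The binding rows give the dual system: 1·y_oven time + 6·y_labor = 40 and 1·y_oven time + 5·y_labor = 33.5.
→ y_oven time = 1 and y_labor = 6.5.
Δz = y_oven time·Δb = 1 × (4) = 4, so new z* = 1300.5 + 4 = 1304.5.

1304.5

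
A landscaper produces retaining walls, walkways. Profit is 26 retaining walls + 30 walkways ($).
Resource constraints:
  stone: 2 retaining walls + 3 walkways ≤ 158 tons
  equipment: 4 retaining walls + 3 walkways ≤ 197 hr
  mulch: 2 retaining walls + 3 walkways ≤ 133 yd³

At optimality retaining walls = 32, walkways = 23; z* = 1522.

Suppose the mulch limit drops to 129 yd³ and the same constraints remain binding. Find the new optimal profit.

At the optimum: stone uses 133 of 158 (slack = 25); equipment uses 197 of 197 (binding); mulch uses 133 of 133 (binding).
By complementary slackness, y = 0 for the non-binding constraint.
The binding rows give the dual system: 4·y_equipment + 2·y_mulch = 26 and 3·y_equipment + 3·y_mulch = 30.
This yields shadow prices y_equipment = 3, y_mulch = 7.
Δz = y_mulch·Δb = 7 × (-4) = -28, so new z* = 1522 − 28 = 1494.

1494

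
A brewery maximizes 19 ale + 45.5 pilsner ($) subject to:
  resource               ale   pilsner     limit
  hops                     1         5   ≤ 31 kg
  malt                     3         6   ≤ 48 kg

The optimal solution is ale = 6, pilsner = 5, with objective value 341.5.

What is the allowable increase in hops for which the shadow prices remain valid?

9

Binding constraints: hops, malt. The basis is B = [[1,5],[3,6]] with det -9.
Per unit increase in hops, x* moves by d = (-0.6667, 0.3333).
The basis stays optimal until ale reaches 0; allowable increase = 9 kg.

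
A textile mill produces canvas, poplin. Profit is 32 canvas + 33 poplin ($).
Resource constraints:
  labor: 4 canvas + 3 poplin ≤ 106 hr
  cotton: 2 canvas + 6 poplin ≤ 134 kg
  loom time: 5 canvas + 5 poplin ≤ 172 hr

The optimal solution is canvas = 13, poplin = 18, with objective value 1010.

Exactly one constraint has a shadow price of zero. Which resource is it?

labor: 106/106 (binding)
cotton: 134/134 (binding)
loom time: 155/172 (slack 17)
By complementary slackness, a constraint with positive slack has shadow price 0 → loom time.

loom time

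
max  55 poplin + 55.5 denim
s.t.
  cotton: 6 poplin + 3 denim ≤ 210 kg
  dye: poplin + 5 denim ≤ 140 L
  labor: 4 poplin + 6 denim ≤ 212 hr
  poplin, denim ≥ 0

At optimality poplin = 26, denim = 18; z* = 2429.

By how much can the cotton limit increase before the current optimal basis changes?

108

Binding constraints: cotton, labor. The basis is B = [[6,3],[4,6]] with det 24.
Per unit increase in cotton, x* moves by d = (0.25, -0.1667).
The basis stays optimal until denim reaches 0; allowable increase = 108 kg.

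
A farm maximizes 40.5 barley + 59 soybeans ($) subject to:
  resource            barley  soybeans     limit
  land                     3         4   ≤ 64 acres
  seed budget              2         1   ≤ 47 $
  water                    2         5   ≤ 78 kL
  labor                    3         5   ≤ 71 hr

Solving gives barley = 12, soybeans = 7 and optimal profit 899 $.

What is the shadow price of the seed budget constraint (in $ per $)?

0

Check each constraint at x*: land 64/64 (tight); seed budget 31/47 (slack 16); water 59/78 (slack 19); labor 71/71 (tight).
Slack constraints have shadow price 0 (complementary slackness).
The binding rows give the dual system: 3·y_land + 3·y_labor = 40.5 and 4·y_land + 5·y_labor = 59.
This yields shadow prices y_land = 8.5, y_labor = 5.
Shadow price of seed budget = 0.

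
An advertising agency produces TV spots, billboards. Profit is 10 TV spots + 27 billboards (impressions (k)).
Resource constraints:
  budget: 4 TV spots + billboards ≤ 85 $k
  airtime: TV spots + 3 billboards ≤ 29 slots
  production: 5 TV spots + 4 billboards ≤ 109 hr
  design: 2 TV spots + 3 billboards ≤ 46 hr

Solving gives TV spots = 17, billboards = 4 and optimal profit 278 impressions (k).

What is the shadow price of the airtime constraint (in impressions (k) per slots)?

Binding: airtime and design. Non-binding: budget (13 unused), production (8 unused).
By complementary slackness, y = 0 for the non-binding constraints.
Dual feasibility on the basic columns requires 1·y_airtime + 2·y_design = 10, 3·y_airtime + 3·y_design = 27.
→ y_airtime = 8 and y_design = 1.
Shadow price of airtime = 8.

8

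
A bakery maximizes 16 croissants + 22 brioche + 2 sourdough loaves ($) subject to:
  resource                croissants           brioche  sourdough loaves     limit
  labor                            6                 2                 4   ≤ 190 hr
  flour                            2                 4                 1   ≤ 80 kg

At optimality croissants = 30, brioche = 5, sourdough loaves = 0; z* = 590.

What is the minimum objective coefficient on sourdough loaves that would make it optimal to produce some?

At the optimum: labor uses 190 of 190 (binding); flour uses 80 of 80 (binding).
From A_Bᵀ y = c: 6·y_labor + 2·y_flour = 16; 2·y_labor + 4·y_flour = 22.
Solving: y_labor = 1, y_flour = 5.
sourdough loaves enters the basis when its profit ≥ yᵀa₃ = 1·4 + 5·1 = 9.

9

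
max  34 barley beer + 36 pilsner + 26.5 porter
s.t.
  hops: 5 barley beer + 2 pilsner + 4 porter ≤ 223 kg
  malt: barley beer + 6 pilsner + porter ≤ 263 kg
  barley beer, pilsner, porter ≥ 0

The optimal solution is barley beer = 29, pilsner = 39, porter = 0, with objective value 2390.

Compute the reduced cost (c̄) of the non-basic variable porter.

-1.5

At the optimum: hops uses 223 of 223 (binding); malt uses 263 of 263 (binding).
From A_Bᵀ y = c: 5·y_hops + 1·y_malt = 34; 2·y_hops + 6·y_malt = 36.
→ y_hops = 6 and y_malt = 4.
Reduced cost of porter: c₃ − yᵀa₃ = 26.5 − (6·4 + 4·1) = 26.5 − 28 = -1.5.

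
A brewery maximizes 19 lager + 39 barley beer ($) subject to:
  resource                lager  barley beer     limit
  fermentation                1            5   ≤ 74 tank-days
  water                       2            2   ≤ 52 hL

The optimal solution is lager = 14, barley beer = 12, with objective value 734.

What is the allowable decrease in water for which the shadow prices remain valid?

22.4

Binding constraints: fermentation, water. The basis is B = [[1,5],[2,2]] with det -8.
Per unit decrease in water, x* moves by d = (-0.625, 0.125).
The basis stays optimal until lager reaches 0; allowable decrease = 22.4 hL.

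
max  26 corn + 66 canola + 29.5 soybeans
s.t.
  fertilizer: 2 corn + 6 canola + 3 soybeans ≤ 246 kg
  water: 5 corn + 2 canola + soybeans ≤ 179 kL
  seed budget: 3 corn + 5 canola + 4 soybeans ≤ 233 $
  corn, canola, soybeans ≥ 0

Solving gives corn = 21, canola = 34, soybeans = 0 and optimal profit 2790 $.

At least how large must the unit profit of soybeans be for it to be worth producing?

37.5

Binding: fertilizer and seed budget. Non-binding: water (6 unused).
By complementary slackness, y = 0 for the non-binding constraint.
Dual feasibility on the basic columns requires 2·y_fertilizer + 3·y_seed budget = 26, 6·y_fertilizer + 5·y_seed budget = 66.
Solving: y_fertilizer = 8.5, y_seed budget = 3.
soybeans enters the basis when its profit ≥ yᵀa₃ = 8.5·3 + 3·4 = 37.5.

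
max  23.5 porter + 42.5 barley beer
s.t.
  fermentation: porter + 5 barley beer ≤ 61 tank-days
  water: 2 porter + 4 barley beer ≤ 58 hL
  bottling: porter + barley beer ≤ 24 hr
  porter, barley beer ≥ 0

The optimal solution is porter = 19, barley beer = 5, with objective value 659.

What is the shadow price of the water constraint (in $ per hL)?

Binding: water and bottling. Non-binding: fermentation (17 unused).
Since fermentation is not tight, its dual is 0.
From A_Bᵀ y = c: 2·y_water + 1·y_bottling = 23.5; 4·y_water + 1·y_bottling = 42.5.
→ y_water = 9.5 and y_bottling = 4.5.
Shadow price of water = 9.5.

9.5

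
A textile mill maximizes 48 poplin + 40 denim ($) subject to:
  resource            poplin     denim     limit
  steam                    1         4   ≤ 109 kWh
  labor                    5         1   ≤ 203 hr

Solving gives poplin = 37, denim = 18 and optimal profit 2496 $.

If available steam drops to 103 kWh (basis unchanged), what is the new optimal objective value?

2448

At the optimum: steam uses 109 of 109 (binding); labor uses 203 of 203 (binding).
Dual feasibility on the basic columns requires 1·y_steam + 5·y_labor = 48, 4·y_steam + 1·y_labor = 40.
→ y_steam = 8 and y_labor = 8.
Δz = y_steam·Δb = 8 × (-6) = -48, so new z* = 2496 − 48 = 2448.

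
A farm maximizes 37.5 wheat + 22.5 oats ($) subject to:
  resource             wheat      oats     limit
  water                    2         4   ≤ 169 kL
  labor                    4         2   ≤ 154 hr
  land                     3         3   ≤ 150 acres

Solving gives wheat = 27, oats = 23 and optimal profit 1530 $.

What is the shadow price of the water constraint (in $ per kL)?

At the optimum: water uses 146 of 169 (slack = 23); labor uses 154 of 154 (binding); land uses 150 of 150 (binding).
Since water is not tight, its dual is 0.
From A_Bᵀ y = c: 4·y_labor + 3·y_land = 37.5; 2·y_labor + 3·y_land = 22.5.
→ y_labor = 7.5 and y_land = 2.5.
Shadow price of water = 0.

0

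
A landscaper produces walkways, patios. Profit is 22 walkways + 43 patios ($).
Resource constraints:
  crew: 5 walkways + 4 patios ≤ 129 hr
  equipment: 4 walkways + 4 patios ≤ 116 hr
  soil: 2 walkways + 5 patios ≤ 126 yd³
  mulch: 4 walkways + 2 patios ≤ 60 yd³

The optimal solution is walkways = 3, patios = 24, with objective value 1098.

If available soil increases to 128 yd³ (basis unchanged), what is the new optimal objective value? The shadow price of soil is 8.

Δb = 2, so new z* = 1098 + (8)·(2) = 1098 + 16 = 1114.

1114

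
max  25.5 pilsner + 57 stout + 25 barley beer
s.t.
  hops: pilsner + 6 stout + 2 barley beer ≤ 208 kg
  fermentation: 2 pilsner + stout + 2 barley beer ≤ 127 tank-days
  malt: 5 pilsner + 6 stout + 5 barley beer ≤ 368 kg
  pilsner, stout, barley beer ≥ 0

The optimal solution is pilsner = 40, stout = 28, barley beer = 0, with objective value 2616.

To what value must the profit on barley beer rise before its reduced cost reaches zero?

31

Check each constraint at x*: hops 208/208 (tight); fermentation 108/127 (slack 19); malt 368/368 (tight).
Slack constraints have shadow price 0 (complementary slackness).
The binding rows give the dual system: 1·y_hops + 5·y_malt = 25.5 and 6·y_hops + 6·y_malt = 57.
Solving: y_hops = 5.5, y_malt = 4.
barley beer enters the basis when its profit ≥ yᵀa₃ = 5.5·2 + 4·5 = 31.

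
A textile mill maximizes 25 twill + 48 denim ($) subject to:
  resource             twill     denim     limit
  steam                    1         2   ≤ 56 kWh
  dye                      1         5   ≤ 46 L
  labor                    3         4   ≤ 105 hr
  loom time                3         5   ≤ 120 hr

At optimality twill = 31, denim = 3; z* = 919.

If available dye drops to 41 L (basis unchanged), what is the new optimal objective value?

899

At the optimum: steam uses 37 of 56 (slack = 19); dye uses 46 of 46 (binding); labor uses 105 of 105 (binding); loom time uses 108 of 120 (slack = 12).
By complementary slackness, y = 0 for the non-binding constraints.
From A_Bᵀ y = c: 1·y_dye + 3·y_labor = 25; 5·y_dye + 4·y_labor = 48.
→ y_dye = 4 and y_labor = 7.
Δz = y_dye·Δb = 4 × (-5) = -20, so new z* = 919 − 20 = 899.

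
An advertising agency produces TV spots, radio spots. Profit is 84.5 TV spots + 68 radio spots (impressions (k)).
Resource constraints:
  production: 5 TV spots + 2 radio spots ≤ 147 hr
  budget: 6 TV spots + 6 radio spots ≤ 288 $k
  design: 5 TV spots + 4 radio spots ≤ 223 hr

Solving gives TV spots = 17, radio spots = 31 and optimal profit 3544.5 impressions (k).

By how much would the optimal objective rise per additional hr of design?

Binding: production and budget. Non-binding: design (14 unused).
Slack constraints have shadow price 0 (complementary slackness).
The binding rows give the dual system: 5·y_production + 6·y_budget = 84.5 and 2·y_production + 6·y_budget = 68.
This yields shadow prices y_production = 5.5, y_budget = 9.5.
Shadow price of design = 0.

0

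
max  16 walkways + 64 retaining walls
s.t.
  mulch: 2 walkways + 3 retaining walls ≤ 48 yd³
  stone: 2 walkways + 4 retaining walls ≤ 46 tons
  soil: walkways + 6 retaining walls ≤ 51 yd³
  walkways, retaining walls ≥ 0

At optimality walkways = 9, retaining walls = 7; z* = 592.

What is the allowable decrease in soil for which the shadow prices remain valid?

Binding constraints: stone, soil. The basis is B = [[2,4],[1,6]] with det 8.
Per unit decrease in soil, x* moves by d = (0.5, -0.25).
The basis stays optimal until retaining walls reaches 0; allowable decrease = 28 yd³.

28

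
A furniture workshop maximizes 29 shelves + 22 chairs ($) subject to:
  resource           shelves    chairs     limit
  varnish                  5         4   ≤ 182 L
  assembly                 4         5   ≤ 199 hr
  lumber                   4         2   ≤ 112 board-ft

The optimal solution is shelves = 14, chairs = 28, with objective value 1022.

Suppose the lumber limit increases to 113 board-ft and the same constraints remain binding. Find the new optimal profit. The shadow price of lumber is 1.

Δb = 1, so new z* = 1022 + (1)·(1) = 1022 + 1 = 1023.

1023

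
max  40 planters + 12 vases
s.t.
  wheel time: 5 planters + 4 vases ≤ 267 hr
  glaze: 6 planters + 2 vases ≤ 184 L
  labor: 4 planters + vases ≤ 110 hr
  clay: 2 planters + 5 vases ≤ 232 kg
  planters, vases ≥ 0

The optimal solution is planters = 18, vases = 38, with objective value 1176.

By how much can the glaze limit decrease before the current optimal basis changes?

19

Binding constraints: glaze, labor. The basis is B = [[6,2],[4,1]] with det -2.
Per unit decrease in glaze, x* moves by d = (0.5, -2).
The basis stays optimal until vases reaches 0; allowable decrease = 19 L.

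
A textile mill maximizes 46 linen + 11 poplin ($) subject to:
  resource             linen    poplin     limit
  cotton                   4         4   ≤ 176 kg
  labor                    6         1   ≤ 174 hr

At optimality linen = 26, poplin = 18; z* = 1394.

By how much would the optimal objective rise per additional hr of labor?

7

Check each constraint at x*: cotton 176/176 (tight); labor 174/174 (tight).
The binding rows give the dual system: 4·y_cotton + 6·y_labor = 46 and 4·y_cotton + 1·y_labor = 11.
→ y_cotton = 1 and y_labor = 7.
Shadow price of labor = 7.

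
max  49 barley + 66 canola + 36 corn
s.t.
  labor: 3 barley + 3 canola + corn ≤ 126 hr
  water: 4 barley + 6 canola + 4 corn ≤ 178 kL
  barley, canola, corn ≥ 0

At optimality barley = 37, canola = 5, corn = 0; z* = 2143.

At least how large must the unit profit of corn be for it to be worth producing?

At the optimum: labor uses 126 of 126 (binding); water uses 178 of 178 (binding).
Dual feasibility on the basic columns requires 3·y_labor + 4·y_water = 49, 3·y_labor + 6·y_water = 66.
Solving: y_labor = 5, y_water = 8.5.
corn enters the basis when its profit ≥ yᵀa₃ = 5·1 + 8.5·4 = 39.

39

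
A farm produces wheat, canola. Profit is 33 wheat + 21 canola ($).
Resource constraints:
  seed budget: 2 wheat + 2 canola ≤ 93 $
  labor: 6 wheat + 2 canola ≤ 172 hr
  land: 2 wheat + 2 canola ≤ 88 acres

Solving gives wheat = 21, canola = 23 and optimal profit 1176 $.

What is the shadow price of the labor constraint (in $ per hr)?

3

Binding: labor and land. Non-binding: seed budget (5 unused).
Since seed budget is not tight, its dual is 0.
From A_Bᵀ y = c: 6·y_labor + 2·y_land = 33; 2·y_labor + 2·y_land = 21.
Solving: y_labor = 3, y_land = 7.5.
Shadow price of labor = 3.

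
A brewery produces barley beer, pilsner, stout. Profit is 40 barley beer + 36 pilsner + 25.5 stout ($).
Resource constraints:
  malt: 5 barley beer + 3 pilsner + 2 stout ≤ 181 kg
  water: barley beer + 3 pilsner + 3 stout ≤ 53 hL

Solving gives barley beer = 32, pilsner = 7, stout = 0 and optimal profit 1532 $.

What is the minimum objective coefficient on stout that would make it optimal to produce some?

29

Both malt and water are binding at x*.
The binding rows give the dual system: 5·y_malt + 1·y_water = 40 and 3·y_malt + 3·y_water = 36.
This yields shadow prices y_malt = 7, y_water = 5.
stout enters the basis when its profit ≥ yᵀa₃ = 7·2 + 5·3 = 29.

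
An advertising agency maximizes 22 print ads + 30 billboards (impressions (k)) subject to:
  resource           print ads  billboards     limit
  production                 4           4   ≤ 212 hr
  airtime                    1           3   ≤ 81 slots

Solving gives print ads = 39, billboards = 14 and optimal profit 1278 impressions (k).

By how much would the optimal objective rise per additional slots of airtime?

Both production and airtime are binding at x*.
Dual feasibility on the basic columns requires 4·y_production + 1·y_airtime = 22, 4·y_production + 3·y_airtime = 30.
→ y_production = 4.5 and y_airtime = 4.
Shadow price of airtime = 4.

4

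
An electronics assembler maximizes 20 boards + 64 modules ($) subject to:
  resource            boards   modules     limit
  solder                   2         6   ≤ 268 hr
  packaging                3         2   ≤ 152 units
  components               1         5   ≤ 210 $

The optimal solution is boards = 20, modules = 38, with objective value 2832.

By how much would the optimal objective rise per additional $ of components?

Check each constraint at x*: solder 268/268 (tight); packaging 136/152 (slack 16); components 210/210 (tight).
Since packaging is not tight, its dual is 0.
From A_Bᵀ y = c: 2·y_solder + 1·y_components = 20; 6·y_solder + 5·y_components = 64.
Solving: y_solder = 9, y_components = 2.
Shadow price of components = 2.

2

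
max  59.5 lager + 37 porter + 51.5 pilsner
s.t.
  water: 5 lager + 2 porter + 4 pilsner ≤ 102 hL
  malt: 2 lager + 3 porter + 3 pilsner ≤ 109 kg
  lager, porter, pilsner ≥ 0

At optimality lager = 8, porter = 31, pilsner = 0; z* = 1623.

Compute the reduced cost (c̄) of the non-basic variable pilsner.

Both water and malt are binding at x*.
From A_Bᵀ y = c: 5·y_water + 2·y_malt = 59.5; 2·y_water + 3·y_malt = 37.
→ y_water = 9.5 and y_malt = 6.
Reduced cost of pilsner: c₃ − yᵀa₃ = 51.5 − (9.5·4 + 6·3) = 51.5 − 56 = -4.5.

-4.5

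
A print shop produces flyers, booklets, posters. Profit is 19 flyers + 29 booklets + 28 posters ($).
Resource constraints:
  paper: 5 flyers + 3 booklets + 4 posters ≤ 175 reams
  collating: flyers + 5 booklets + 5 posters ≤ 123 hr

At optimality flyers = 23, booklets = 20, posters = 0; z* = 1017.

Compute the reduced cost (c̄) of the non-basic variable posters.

-4

Both paper and collating are binding at x*.
The binding rows give the dual system: 5·y_paper + 1·y_collating = 19 and 3·y_paper + 5·y_collating = 29.
This yields shadow prices y_paper = 3, y_collating = 4.
Reduced cost of posters: c₃ − yᵀa₃ = 28 − (3·4 + 4·5) = 28 − 32 = -4.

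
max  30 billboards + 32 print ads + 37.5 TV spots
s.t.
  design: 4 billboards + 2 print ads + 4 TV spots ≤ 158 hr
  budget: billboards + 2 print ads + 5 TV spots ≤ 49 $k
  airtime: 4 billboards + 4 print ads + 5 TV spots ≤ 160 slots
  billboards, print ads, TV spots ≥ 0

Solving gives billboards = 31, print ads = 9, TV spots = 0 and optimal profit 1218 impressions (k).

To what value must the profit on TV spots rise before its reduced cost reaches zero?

At the optimum: design uses 142 of 158 (slack = 16); budget uses 49 of 49 (binding); airtime uses 160 of 160 (binding).
By complementary slackness, y = 0 for the non-binding constraint.
The binding rows give the dual system: 1·y_budget + 4·y_airtime = 30 and 2·y_budget + 4·y_airtime = 32.
This yields shadow prices y_budget = 2, y_airtime = 7.
TV spots enters the basis when its profit ≥ yᵀa₃ = 2·5 + 7·5 = 45.

45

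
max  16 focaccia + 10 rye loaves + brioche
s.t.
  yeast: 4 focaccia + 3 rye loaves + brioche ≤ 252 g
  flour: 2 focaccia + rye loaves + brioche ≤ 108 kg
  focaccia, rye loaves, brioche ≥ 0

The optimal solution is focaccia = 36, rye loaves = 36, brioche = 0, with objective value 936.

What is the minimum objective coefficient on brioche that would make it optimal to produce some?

6

At the optimum: yeast uses 252 of 252 (binding); flour uses 108 of 108 (binding).
From A_Bᵀ y = c: 4·y_yeast + 2·y_flour = 16; 3·y_yeast + 1·y_flour = 10.
Solving: y_yeast = 2, y_flour = 4.
brioche enters the basis when its profit ≥ yᵀa₃ = 2·1 + 4·1 = 6.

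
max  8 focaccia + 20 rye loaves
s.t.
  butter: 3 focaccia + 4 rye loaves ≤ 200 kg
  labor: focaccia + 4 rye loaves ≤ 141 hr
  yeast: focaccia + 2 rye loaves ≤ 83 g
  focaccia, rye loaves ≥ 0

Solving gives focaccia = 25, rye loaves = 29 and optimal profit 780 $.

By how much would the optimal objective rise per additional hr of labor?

2

At the optimum: butter uses 191 of 200 (slack = 9); labor uses 141 of 141 (binding); yeast uses 83 of 83 (binding).
By complementary slackness, y = 0 for the non-binding constraint.
Dual feasibility on the basic columns requires 1·y_labor + 1·y_yeast = 8, 4·y_labor + 2·y_yeast = 20.
→ y_labor = 2 and y_yeast = 6.
Shadow price of labor = 2.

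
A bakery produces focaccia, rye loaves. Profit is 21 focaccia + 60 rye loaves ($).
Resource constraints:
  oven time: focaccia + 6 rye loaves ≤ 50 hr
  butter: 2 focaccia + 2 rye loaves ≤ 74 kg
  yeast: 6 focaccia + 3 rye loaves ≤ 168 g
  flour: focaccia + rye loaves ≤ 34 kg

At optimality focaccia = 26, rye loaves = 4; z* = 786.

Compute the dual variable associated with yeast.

At the optimum: oven time uses 50 of 50 (binding); butter uses 60 of 74 (slack = 14); yeast uses 168 of 168 (binding); flour uses 30 of 34 (slack = 4).
Slack constraints have shadow price 0 (complementary slackness).
Dual feasibility on the basic columns requires 1·y_oven time + 6·y_yeast = 21, 6·y_oven time + 3·y_yeast = 60.
This yields shadow prices y_oven time = 9, y_yeast = 2.
Shadow price of yeast = 2.

2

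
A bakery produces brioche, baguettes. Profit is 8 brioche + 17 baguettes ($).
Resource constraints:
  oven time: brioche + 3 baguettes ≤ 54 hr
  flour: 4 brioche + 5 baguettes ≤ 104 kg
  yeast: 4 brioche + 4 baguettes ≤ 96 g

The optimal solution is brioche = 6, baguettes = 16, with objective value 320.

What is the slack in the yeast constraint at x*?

yeast used = 4·6 + 4·16 = 88; slack = 96 − 88 = 8.

8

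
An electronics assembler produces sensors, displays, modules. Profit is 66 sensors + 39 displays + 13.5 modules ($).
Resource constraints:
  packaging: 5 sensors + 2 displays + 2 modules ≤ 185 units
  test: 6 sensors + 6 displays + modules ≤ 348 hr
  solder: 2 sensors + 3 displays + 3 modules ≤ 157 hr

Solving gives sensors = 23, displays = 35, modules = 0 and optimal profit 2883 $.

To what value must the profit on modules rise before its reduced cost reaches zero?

Check each constraint at x*: packaging 185/185 (tight); test 348/348 (tight); solder 151/157 (slack 6).
Since solder is not tight, its dual is 0.
Dual feasibility on the basic columns requires 5·y_packaging + 6·y_test = 66, 2·y_packaging + 6·y_test = 39.
→ y_packaging = 9 and y_test = 3.5.
modules enters the basis when its profit ≥ yᵀa₃ = 9·2 + 3.5·1 = 21.5.

21.5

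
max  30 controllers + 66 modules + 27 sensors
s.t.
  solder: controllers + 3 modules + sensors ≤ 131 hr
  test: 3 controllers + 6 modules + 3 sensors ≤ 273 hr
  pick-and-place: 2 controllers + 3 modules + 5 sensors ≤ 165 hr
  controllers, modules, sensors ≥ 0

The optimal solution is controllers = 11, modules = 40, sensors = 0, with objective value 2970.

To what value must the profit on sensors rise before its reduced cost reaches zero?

30

At the optimum: solder uses 131 of 131 (binding); test uses 273 of 273 (binding); pick-and-place uses 142 of 165 (slack = 23).
By complementary slackness, y = 0 for the non-binding constraint.
Dual feasibility on the basic columns requires 1·y_solder + 3·y_test = 30, 3·y_solder + 6·y_test = 66.
→ y_solder = 6 and y_test = 8.
sensors enters the basis when its profit ≥ yᵀa₃ = 6·1 + 8·3 = 30.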